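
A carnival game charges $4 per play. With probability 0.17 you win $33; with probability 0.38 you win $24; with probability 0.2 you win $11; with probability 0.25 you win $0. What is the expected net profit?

E[payout] = 33·0.17 + 24·0.38 + 11·0.2 + 0·0.25
 = 5.61 + 9.12 + 2.2 + 0
 = 16.93
Net = 16.93 - 4 = 12.93

12.93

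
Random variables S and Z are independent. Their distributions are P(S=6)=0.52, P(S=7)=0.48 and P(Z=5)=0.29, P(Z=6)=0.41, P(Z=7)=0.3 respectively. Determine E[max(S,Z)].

6.636

E[max(S,Z)] = Σ_s Σ_z max(s,z) · P(S=s)P(Z=z)
 = 6·0.1508 + 6·0.2132 + 7·0.156 + 7·0.1392 + 7·0.1968 + 7·0.144
 = 0.9048 + 1.2792 + 1.092 + 0.9744 + 1.3776 + 1.008
 = 6.636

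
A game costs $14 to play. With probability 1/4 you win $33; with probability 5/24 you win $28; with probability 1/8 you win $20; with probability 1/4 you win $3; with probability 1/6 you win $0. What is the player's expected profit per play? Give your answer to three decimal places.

3.333

E[payout] = 33·1/4 + 28·5/24 + 20·1/8 + 3·1/4 + 0·1/6
 = 33/4 + 35/6 + 5/2 + 3/4 + 0
 = 52/3
Net = 52/3 - 14 = 10/3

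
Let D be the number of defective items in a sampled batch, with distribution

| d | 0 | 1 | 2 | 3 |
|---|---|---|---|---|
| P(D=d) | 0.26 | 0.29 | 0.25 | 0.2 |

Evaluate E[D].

1.39

E[D] = Σ d·P(D=d)
 = 0·0.26 + 1·0.29 + 2·0.25 + 3·0.2
 = 0 + 0.29 + 0.5 + 0.6
 = 1.39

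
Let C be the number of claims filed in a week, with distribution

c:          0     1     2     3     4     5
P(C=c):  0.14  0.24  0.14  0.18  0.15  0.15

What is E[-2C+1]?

-3.82

E[-2C+1] = Σ (-2c+1)·P(C=c)
 = 1·0.14 + (-1)·0.24 + (-3)·0.14 + (-5)·0.18 + (-7)·0.15 + (-9)·0.15
 = 0.14 + (-0.24) + (-0.42) + (-0.9) + (-1.05) + (-1.35)
 = -3.82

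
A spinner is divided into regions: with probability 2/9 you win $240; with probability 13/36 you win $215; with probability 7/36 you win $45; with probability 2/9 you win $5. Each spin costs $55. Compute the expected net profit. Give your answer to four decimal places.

E[payout] = 240·2/9 + 215·13/36 + 45·7/36 + 5·2/9
 = 160/3 + 2795/36 + 35/4 + 10/9
 = 845/6
Net = 845/6 - 55 = 515/6

85.8333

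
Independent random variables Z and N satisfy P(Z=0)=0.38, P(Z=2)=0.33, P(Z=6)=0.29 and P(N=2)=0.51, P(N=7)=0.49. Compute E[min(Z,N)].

E[min(Z,N)] = Σ_z Σ_n min(z,n) · P(Z=z)P(N=n)
 = 0·0.1938 + 0·0.1862 + 2·0.1683 + 2·0.1617 + 2·0.1479 + 6·0.1421
 = 0 + 0 + 0.3366 + 0.3234 + 0.2958 + 0.8526
 = 1.8084

1.8084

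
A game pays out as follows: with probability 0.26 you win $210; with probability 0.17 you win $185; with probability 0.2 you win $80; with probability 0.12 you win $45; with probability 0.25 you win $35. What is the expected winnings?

116.2

E[payout] = 210·0.26 + 185·0.17 + 80·0.2 + 45·0.12 + 35·0.25
 = 54.6 + 31.45 + 16 + 5.4 + 8.75
 = 116.2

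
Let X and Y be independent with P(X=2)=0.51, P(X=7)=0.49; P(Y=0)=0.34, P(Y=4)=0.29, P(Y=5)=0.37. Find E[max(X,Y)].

E[max(X,Y)] = Σ_x Σ_y max(x,y) · P(X=x)P(Y=y)
 = 2·0.1734 + 4·0.1479 + 5·0.1887 + 7·0.1666 + 7·0.1421 + 7·0.1813
 = 0.3468 + 0.5916 + 0.9435 + 1.1662 + 0.9947 + 1.2691
 = 5.3119

5.3119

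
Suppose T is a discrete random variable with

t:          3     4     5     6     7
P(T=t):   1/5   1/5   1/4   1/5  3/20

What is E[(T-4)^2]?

E[(T-4)^2] = Σ (t-4)^2·P(T=t)
 = 1·1/5 + 0·1/5 + 1·1/4 + 4·1/5 + 9·3/20
 = 1/5 + 0 + 1/4 + 4/5 + 27/20
 = 13/5

2.6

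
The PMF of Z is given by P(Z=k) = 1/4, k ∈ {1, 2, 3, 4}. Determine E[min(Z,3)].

E[min(Z,3)] = Σ min(z,3)·P(Z=z)
 = 1·1/4 + 2·1/4 + 3·1/4 + 3·1/4
 = 1/4 + 1/2 + 3/4 + 3/4
 = 9/4

2.25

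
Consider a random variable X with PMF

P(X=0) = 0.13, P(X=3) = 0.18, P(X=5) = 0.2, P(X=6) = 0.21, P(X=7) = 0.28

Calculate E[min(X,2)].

E[min(X,2)] = Σ min(x,2)·P(X=x)
 = 0·0.13 + 2·0.18 + 2·0.2 + 2·0.21 + 2·0.28
 = 0 + 0.36 + 0.4 + 0.42 + 0.56
 = 1.74

1.74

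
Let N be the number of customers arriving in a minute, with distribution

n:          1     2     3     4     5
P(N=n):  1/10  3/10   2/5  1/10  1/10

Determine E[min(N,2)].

E[min(N,2)] = Σ min(n,2)·P(N=n)
 = 1·1/10 + 2·3/10 + 2·2/5 + 2·1/10 + 2·1/10
 = 1/10 + 3/5 + 4/5 + 1/5 + 1/5
 = 19/10

1.9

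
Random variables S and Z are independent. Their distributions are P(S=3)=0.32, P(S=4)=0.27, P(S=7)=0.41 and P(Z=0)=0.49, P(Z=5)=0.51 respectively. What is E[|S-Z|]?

E[|S-Z|] = Σ_s Σ_z |s-z| · P(S=s)P(Z=z)
 = 3·0.1568 + 2·0.1632 + 4·0.1323 + 1·0.1377 + 7·0.2009 + 2·0.2091
 = 0.4704 + 0.3264 + 0.5292 + 0.1377 + 1.4063 + 0.4182
 = 3.2882

3.2882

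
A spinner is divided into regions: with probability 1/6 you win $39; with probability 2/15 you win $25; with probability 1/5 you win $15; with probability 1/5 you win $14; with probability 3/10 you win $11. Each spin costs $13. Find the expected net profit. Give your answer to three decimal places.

5.933

E[payout] = 39·1/6 + 25·2/15 + 15·1/5 + 14·1/5 + 11·3/10
 = 13/2 + 10/3 + 3 + 14/5 + 33/10
 = 284/15
Net = 284/15 - 13 = 89/15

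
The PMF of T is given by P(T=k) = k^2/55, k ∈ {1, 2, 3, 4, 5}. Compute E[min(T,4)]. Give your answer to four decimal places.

3.6364

E[min(T,4)] = Σ min(t,4)·P(T=t)
 = 1·1/55 + 2·4/55 + 3·9/55 + 4·16/55 + 4·5/11
 = 1/55 + 8/55 + 27/55 + 64/55 + 20/11
 = 40/11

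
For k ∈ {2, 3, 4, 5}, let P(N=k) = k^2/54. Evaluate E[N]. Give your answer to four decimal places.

4.1481

E[N] = Σ n·P(N=n)
 = 2·2/27 + 3·1/6 + 4·8/27 + 5·25/54
 = 4/27 + 1/2 + 32/27 + 125/54
 = 112/27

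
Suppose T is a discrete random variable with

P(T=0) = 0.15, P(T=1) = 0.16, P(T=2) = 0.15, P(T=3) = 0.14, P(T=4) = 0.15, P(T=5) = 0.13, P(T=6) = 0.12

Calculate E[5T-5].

9.25

E[5T-5] = Σ (5t-5)·P(T=t)
 = (-5)·0.15 + 0·0.16 + 5·0.15 + 10·0.14 + 15·0.15 + 20·0.13 + 25·0.12
 = (-0.75) + 0 + 0.75 + 1.4 + 2.25 + 2.6 + 3
 = 9.25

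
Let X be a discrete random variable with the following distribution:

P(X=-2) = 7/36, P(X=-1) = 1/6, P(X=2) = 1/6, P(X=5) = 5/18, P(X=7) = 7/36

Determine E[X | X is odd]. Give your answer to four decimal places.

4.0435

P(X is odd) = 1/6 + 5/18 + 7/36 = 23/36.
E[X | X is odd] = [(-1)·1/6 + 5·5/18 + 7·7/36] / (23/36)
 = 31/12 / (23/36)
 = 93/23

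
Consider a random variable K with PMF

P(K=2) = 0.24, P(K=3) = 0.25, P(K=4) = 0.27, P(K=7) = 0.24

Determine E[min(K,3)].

2.76

E[min(K,3)] = Σ min(k,3)·P(K=k)
 = 2·0.24 + 3·0.25 + 3·0.27 + 3·0.24
 = 0.48 + 0.75 + 0.81 + 0.72
 = 2.76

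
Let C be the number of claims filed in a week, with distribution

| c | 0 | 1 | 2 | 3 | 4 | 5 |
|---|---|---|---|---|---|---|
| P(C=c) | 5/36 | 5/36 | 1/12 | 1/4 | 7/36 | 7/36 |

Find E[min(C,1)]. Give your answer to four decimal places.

E[min(C,1)] = Σ min(c,1)·P(C=c)
 = 0·5/36 + 1·5/36 + 1·1/12 + 1·1/4 + 1·7/36 + 1·7/36
 = 0 + 5/36 + 1/12 + 1/4 + 7/36 + 7/36
 = 31/36

0.8611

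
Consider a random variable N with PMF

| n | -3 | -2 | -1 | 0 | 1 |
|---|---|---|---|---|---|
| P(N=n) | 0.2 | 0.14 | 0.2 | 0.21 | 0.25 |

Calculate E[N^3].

-6.47

E[N^3] = Σ n^3·P(N=n)
 = (-27)·0.2 + (-8)·0.14 + (-1)·0.2 + 0·0.21 + 1·0.25
 = (-5.4) + (-1.12) + (-0.2) + 0 + 0.25
 = -6.47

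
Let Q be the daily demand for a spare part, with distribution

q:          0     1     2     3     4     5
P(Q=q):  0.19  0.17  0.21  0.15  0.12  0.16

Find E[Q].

E[Q] = Σ q·P(Q=q)
 = 0·0.19 + 1·0.17 + 2·0.21 + 3·0.15 + 4·0.12 + 5·0.16
 = 0 + 0.17 + 0.42 + 0.45 + 0.48 + 0.8
 = 2.32

2.32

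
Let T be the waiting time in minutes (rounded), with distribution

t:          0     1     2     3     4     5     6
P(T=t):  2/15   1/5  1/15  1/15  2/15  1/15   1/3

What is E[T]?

E[T] = Σ t·P(T=t)
 = 0·2/15 + 1·1/5 + 2·1/15 + 3·1/15 + 4·2/15 + 5·1/15 + 6·1/3
 = 0 + 1/5 + 2/15 + 1/5 + 8/15 + 1/3 + 2
 = 17/5

3.4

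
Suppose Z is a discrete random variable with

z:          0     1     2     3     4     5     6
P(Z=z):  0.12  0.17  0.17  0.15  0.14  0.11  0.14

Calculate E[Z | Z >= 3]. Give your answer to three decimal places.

4.444

P(Z >= 3) = 0.15 + 0.14 + 0.11 + 0.14 = 0.54.
E[Z | Z >= 3] = [3·0.15 + 4·0.14 + 5·0.11 + 6·0.14] / 0.54
 = 2.4 / 0.54
 = 40/9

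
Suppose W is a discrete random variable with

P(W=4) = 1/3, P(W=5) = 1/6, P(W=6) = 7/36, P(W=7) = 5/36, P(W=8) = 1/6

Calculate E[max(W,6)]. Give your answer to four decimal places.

E[max(W,6)] = Σ max(w,6)·P(W=w)
 = 6·1/3 + 6·1/6 + 6·7/36 + 7·5/36 + 8·1/6
 = 2 + 1 + 7/6 + 35/36 + 4/3
 = 233/36

6.4722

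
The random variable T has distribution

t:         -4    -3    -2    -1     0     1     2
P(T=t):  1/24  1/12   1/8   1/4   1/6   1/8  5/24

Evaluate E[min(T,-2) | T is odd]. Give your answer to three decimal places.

-2.182

P(T is odd) = 1/12 + 1/4 + 1/8 = 11/24.
E[min(T,-2) | T is odd] = [(-3)·1/12 + (-2)·1/4 + (-2)·1/8] / (11/24)
 = -1 / (11/24)
 = -24/11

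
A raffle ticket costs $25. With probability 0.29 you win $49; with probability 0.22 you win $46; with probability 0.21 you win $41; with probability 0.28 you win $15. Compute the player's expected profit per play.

12.14

E[payout] = 49·0.29 + 46·0.22 + 41·0.21 + 15·0.28
 = 14.21 + 10.12 + 8.61 + 4.2
 = 37.14
Net = 37.14 - 25 = 12.14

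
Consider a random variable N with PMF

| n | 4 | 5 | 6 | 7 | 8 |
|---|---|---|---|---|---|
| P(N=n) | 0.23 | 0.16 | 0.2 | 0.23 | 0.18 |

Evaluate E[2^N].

97.12

E[2^N] = Σ 2^n·P(N=n)
 = 16·0.23 + 32·0.16 + 64·0.2 + 128·0.23 + 256·0.18
 = 3.68 + 5.12 + 12.8 + 29.44 + 46.08
 = 97.12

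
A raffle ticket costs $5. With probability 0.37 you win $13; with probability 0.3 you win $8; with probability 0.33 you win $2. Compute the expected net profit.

E[payout] = 13·0.37 + 8·0.3 + 2·0.33
 = 4.81 + 2.4 + 0.66
 = 7.87
Net = 7.87 - 5 = 2.87

2.87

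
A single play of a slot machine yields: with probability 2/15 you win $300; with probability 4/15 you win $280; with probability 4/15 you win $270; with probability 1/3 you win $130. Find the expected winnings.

230

E[payout] = 300·2/15 + 280·4/15 + 270·4/15 + 130·1/3
 = 40 + 224/3 + 72 + 130/3
 = 230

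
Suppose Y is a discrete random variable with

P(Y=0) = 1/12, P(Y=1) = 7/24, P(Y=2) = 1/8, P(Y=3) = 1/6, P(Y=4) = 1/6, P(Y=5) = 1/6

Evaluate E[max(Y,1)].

E[max(Y,1)] = Σ max(y,1)·P(Y=y)
 = 1·1/12 + 1·7/24 + 2·1/8 + 3·1/6 + 4·1/6 + 5·1/6
 = 1/12 + 7/24 + 1/4 + 1/2 + 2/3 + 5/6
 = 21/8

2.625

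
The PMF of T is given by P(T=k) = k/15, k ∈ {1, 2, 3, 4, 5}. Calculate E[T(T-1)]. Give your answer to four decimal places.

11.3333

E[T(T-1)] = Σ t(t-1)·P(T=t)
 = 0·1/15 + 2·2/15 + 6·1/5 + 12·4/15 + 20·1/3
 = 0 + 4/15 + 6/5 + 16/5 + 20/3
 = 34/3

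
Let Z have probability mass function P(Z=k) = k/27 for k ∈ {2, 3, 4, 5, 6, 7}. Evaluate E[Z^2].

E[Z^2] = Σ z^2·P(Z=z)
 = 4·2/27 + 9·1/9 + 16·4/27 + 25·5/27 + 36·2/9 + 49·7/27
 = 8/27 + 1 + 64/27 + 125/27 + 8 + 343/27
 = 29

29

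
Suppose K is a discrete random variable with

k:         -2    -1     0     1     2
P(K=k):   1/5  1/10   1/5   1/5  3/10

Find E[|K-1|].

1.3

E[|K-1|] = Σ |k-1|·P(K=k)
 = 3·1/5 + 2·1/10 + 1·1/5 + 0·1/5 + 1·3/10
 = 3/5 + 1/5 + 1/5 + 0 + 3/10
 = 13/10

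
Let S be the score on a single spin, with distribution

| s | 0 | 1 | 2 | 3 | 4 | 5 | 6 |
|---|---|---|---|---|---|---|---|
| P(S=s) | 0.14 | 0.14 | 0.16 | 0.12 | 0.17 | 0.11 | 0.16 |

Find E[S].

3.01

E[S] = Σ s·P(S=s)
 = 0·0.14 + 1·0.14 + 2·0.16 + 3·0.12 + 4·0.17 + 5·0.11 + 6·0.16
 = 0 + 0.14 + 0.32 + 0.36 + 0.68 + 0.55 + 0.96
 = 3.01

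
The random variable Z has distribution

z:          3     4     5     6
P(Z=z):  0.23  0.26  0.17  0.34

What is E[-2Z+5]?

-4.24

E[-2Z+5] = Σ (-2z+5)·P(Z=z)
 = (-1)·0.23 + (-3)·0.26 + (-5)·0.17 + (-7)·0.34
 = (-0.23) + (-0.78) + (-0.85) + (-2.38)
 = -4.24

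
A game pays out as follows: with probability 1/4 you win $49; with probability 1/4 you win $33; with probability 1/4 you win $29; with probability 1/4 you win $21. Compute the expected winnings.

33

E[payout] = 49·1/4 + 33·1/4 + 29·1/4 + 21·1/4
 = 49/4 + 33/4 + 29/4 + 21/4
 = 33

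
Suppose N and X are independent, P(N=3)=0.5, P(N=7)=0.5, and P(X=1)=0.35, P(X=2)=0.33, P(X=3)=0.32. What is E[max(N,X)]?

E[max(N,X)] = Σ_n Σ_x max(n,x) · P(N=n)P(X=x)
 = 3·0.175 + 3·0.165 + 3·0.16 + 7·0.175 + 7·0.165 + 7·0.16
 = 0.525 + 0.495 + 0.48 + 1.225 + 1.155 + 1.12
 = 5

5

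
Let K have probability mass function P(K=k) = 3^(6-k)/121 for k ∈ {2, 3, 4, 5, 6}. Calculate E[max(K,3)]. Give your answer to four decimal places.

3.1488

E[max(K,3)] = Σ max(k,3)·P(K=k)
 = 3·81/121 + 3·27/121 + 4·9/121 + 5·3/121 + 6·1/121
 = 243/121 + 81/121 + 36/121 + 15/121 + 6/121
 = 381/121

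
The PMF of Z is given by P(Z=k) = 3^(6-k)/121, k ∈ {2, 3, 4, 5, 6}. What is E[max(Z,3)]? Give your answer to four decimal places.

E[max(Z,3)] = Σ max(z,3)·P(Z=z)
 = 3·81/121 + 3·27/121 + 4·9/121 + 5·3/121 + 6·1/121
 = 243/121 + 81/121 + 36/121 + 15/121 + 6/121
 = 381/121

3.1488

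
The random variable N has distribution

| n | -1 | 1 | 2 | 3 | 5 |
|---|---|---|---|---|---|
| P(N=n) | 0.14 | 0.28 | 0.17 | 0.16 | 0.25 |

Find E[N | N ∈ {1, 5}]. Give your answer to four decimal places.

2.8868

P(N ∈ {1, 5}) = 0.28 + 0.25 = 0.53.
E[N | N ∈ {1, 5}] = [1·0.28 + 5·0.25] / 0.53
 = 1.53 / 0.53
 = 153/53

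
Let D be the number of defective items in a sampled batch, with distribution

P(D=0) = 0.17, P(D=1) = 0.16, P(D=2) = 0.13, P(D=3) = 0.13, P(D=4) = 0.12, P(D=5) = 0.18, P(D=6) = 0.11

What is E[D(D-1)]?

9.38

E[D(D-1)] = Σ d(d-1)·P(D=d)
 = 0·0.17 + 0·0.16 + 2·0.13 + 6·0.13 + 12·0.12 + 20·0.18 + 30·0.11
 = 0 + 0 + 0.26 + 0.78 + 1.44 + 3.6 + 3.3
 = 9.38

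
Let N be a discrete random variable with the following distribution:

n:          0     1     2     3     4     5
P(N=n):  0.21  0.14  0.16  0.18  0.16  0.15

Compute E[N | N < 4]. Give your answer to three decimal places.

1.449

P(N < 4) = 0.21 + 0.14 + 0.16 + 0.18 = 0.69.
E[N | N < 4] = [0·0.21 + 1·0.14 + 2·0.16 + 3·0.18] / 0.69
 = 1 / 0.69
 = 100/69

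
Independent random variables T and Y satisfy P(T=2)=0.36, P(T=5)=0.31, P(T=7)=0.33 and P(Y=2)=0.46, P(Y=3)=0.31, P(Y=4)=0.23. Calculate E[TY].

12.6866

E[TY] = Σ_t Σ_y ty · P(T=t)P(Y=y)
 = 4·0.1656 + 6·0.1116 + 8·0.0828 + 10·0.1426 + 15·0.0961 + 20·0.0713 + 14·0.1518 + 21·0.1023 + 28·0.0759
 = 0.6624 + 0.6696 + 0.6624 + 1.426 + 1.4415 + 1.426 + 2.1252 + 2.1483 + 2.1252
 = 12.6866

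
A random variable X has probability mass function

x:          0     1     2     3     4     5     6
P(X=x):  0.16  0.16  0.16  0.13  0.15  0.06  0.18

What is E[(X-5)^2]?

E[(X-5)^2] = Σ (x-5)^2·P(X=x)
 = 25·0.16 + 16·0.16 + 9·0.16 + 4·0.13 + 1·0.15 + 0·0.06 + 1·0.18
 = 4 + 2.56 + 1.44 + 0.52 + 0.15 + 0 + 0.18
 = 8.85

8.85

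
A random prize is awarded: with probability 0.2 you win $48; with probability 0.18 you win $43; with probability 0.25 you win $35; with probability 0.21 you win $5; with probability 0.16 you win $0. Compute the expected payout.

27.14

E[payout] = 48·0.2 + 43·0.18 + 35·0.25 + 5·0.21 + 0·0.16
 = 9.6 + 7.74 + 8.75 + 1.05 + 0
 = 27.14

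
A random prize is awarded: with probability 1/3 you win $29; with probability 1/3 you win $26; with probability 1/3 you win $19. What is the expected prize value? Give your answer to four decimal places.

E[payout] = 29·1/3 + 26·1/3 + 19·1/3
 = 29/3 + 26/3 + 19/3
 = 74/3

24.6667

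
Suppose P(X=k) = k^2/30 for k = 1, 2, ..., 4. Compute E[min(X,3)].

E[min(X,3)] = Σ min(x,3)·P(X=x)
 = 1·1/30 + 2·2/15 + 3·3/10 + 3·8/15
 = 1/30 + 4/15 + 9/10 + 8/5
 = 14/5

2.8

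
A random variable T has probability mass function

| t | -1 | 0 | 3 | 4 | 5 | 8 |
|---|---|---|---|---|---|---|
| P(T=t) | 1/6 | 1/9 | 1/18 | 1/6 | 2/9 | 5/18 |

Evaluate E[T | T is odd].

P(T is odd) = 1/6 + 1/18 + 2/9 = 4/9.
E[T | T is odd] = [(-1)·1/6 + 3·1/18 + 5·2/9] / (4/9)
 = 10/9 / (4/9)
 = 5/2

2.5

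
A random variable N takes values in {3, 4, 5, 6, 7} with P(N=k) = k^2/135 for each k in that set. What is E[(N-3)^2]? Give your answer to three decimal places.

E[(N-3)^2] = Σ (n-3)^2·P(N=n)
 = 0·1/15 + 1·16/135 + 4·5/27 + 9·4/15 + 16·49/135
 = 0 + 16/135 + 20/27 + 12/5 + 784/135
 = 136/15

9.067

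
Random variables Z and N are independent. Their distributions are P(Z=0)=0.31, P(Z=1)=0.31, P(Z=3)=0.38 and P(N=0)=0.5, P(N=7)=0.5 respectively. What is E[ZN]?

E[ZN] = Σ_z Σ_n zn · P(Z=z)P(N=n)
 = 0·0.155 + 0·0.155 + 0·0.155 + 7·0.155 + 0·0.19 + 21·0.19
 = 0 + 0 + 0 + 1.085 + 0 + 3.99
 = 5.075

5.075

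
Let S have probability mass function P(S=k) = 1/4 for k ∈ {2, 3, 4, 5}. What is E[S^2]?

13.5

E[S^2] = Σ s^2·P(S=s)
 = 4·1/4 + 9·1/4 + 16·1/4 + 25·1/4
 = 1 + 9/4 + 4 + 25/4
 = 27/2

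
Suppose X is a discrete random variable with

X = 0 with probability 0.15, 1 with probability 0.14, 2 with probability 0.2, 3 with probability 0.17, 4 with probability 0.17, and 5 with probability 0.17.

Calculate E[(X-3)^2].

2.96

E[(X-3)^2] = Σ (x-3)^2·P(X=x)
 = 9·0.15 + 4·0.14 + 1·0.2 + 0·0.17 + 1·0.17 + 4·0.17
 = 1.35 + 0.56 + 0.2 + 0 + 0.17 + 0.68
 = 2.96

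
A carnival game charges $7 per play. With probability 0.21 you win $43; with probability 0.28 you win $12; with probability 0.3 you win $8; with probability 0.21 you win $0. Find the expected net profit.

7.79

E[payout] = 43·0.21 + 12·0.28 + 8·0.3 + 0·0.21
 = 9.03 + 3.36 + 2.4 + 0
 = 14.79
Net = 14.79 - 7 = 7.79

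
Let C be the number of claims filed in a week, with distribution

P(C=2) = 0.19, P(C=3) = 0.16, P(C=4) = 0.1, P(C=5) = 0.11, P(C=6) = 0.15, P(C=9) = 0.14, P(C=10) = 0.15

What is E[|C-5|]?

E[|C-5|] = Σ |c-5|·P(C=c)
 = 3·0.19 + 2·0.16 + 1·0.1 + 0·0.11 + 1·0.15 + 4·0.14 + 5·0.15
 = 0.57 + 0.32 + 0.1 + 0 + 0.15 + 0.56 + 0.75
 = 2.45

2.45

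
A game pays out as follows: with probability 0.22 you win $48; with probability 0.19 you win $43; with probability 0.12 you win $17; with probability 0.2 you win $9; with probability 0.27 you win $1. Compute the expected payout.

22.84

E[payout] = 48·0.22 + 43·0.19 + 17·0.12 + 9·0.2 + 1·0.27
 = 10.56 + 8.17 + 2.04 + 1.8 + 0.27
 = 22.84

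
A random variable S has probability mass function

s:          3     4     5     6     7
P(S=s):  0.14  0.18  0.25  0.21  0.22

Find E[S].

5.19

E[S] = Σ s·P(S=s)
 = 3·0.14 + 4·0.18 + 5·0.25 + 6·0.21 + 7·0.22
 = 0.42 + 0.72 + 1.25 + 1.26 + 1.54
 = 5.19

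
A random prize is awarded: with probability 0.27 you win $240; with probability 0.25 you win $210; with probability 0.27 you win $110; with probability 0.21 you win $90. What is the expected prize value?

E[payout] = 240·0.27 + 210·0.25 + 110·0.27 + 90·0.21
 = 64.8 + 52.5 + 29.7 + 18.9
 = 165.9

165.9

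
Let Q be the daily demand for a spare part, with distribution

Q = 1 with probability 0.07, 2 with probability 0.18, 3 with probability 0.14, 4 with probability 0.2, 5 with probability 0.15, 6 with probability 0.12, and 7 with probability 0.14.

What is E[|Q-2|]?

E[|Q-2|] = Σ |q-2|·P(Q=q)
 = 1·0.07 + 0·0.18 + 1·0.14 + 2·0.2 + 3·0.15 + 4·0.12 + 5·0.14
 = 0.07 + 0 + 0.14 + 0.4 + 0.45 + 0.48 + 0.7
 = 2.24

2.24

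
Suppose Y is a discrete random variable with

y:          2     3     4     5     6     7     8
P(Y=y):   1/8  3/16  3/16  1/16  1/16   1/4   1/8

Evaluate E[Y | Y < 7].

3.6

P(Y < 7) = 1/8 + 3/16 + 3/16 + 1/16 + 1/16 = 5/8.
E[Y | Y < 7] = [2·1/8 + 3·3/16 + 4·3/16 + 5·1/16 + 6·1/16] / (5/8)
 = 9/4 / (5/8)
 = 18/5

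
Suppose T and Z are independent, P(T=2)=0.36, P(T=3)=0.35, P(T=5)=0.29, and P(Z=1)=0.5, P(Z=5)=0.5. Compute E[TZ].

E[TZ] = Σ_t Σ_z tz · P(T=t)P(Z=z)
 = 2·0.18 + 10·0.18 + 3·0.175 + 15·0.175 + 5·0.145 + 25·0.145
 = 0.36 + 1.8 + 0.525 + 2.625 + 0.725 + 3.625
 = 9.66

9.66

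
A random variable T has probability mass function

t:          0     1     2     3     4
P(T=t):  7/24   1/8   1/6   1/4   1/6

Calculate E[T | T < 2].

0.3

P(T < 2) = 7/24 + 1/8 = 5/12.
E[T | T < 2] = [0·7/24 + 1·1/8] / (5/12)
 = 1/8 / (5/12)
 = 3/10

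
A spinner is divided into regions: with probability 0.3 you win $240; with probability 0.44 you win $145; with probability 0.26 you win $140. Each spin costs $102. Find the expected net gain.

E[payout] = 240·0.3 + 145·0.44 + 140·0.26
 = 72 + 63.8 + 36.4
 = 172.2
Net = 172.2 - 102 = 70.2

70.2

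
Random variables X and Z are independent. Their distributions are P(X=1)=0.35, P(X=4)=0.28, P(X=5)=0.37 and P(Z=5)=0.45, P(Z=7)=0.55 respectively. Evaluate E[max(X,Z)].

E[max(X,Z)] = Σ_x Σ_z max(x,z) · P(X=x)P(Z=z)
 = 5·0.1575 + 7·0.1925 + 5·0.126 + 7·0.154 + 5·0.1665 + 7·0.2035
 = 0.7875 + 1.3475 + 0.63 + 1.078 + 0.8325 + 1.4245
 = 6.1

6.1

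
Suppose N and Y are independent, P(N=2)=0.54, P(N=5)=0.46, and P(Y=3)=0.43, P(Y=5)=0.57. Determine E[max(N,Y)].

E[max(N,Y)] = Σ_n Σ_y max(n,y) · P(N=n)P(Y=y)
 = 3·0.2322 + 5·0.3078 + 5·0.1978 + 5·0.2622
 = 0.6966 + 1.539 + 0.989 + 1.311
 = 4.5356

4.5356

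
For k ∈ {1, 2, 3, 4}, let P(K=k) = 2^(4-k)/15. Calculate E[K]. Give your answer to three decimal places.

E[K] = Σ k·P(K=k)
 = 1·8/15 + 2·4/15 + 3·2/15 + 4·1/15
 = 8/15 + 8/15 + 2/5 + 4/15
 = 26/15

1.733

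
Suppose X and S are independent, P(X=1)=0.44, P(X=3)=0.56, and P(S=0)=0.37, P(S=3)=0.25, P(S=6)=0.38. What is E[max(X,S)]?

E[max(X,S)] = Σ_x Σ_s max(x,s) · P(X=x)P(S=s)
 = 1·0.1628 + 3·0.11 + 6·0.1672 + 3·0.2072 + 3·0.14 + 6·0.2128
 = 0.1628 + 0.33 + 1.0032 + 0.6216 + 0.42 + 1.2768
 = 3.8144

3.8144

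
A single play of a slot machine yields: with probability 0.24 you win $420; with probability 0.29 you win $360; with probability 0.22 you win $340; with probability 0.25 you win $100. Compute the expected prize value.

E[payout] = 420·0.24 + 360·0.29 + 340·0.22 + 100·0.25
 = 100.8 + 104.4 + 74.8 + 25
 = 305

305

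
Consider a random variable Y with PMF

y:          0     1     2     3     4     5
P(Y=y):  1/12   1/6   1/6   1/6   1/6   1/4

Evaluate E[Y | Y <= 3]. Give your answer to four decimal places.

1.7143

P(Y <= 3) = 1/12 + 1/6 + 1/6 + 1/6 = 7/12.
E[Y | Y <= 3] = [0·1/12 + 1·1/6 + 2·1/6 + 3·1/6] / (7/12)
 = 1 / (7/12)
 = 12/7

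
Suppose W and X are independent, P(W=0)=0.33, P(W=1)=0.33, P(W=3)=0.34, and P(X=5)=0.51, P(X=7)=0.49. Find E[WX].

8.073

E[WX] = Σ_w Σ_x wx · P(W=w)P(X=x)
 = 0·0.1683 + 0·0.1617 + 5·0.1683 + 7·0.1617 + 15·0.1734 + 21·0.1666
 = 0 + 0 + 0.8415 + 1.1319 + 2.601 + 3.4986
 = 8.073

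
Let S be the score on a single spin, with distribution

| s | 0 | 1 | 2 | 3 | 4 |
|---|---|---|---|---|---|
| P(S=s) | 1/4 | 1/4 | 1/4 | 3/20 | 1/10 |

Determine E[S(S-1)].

2.6

E[S(S-1)] = Σ s(s-1)·P(S=s)
 = 0·1/4 + 0·1/4 + 2·1/4 + 6·3/20 + 12·1/10
 = 0 + 0 + 1/2 + 9/10 + 6/5
 = 13/5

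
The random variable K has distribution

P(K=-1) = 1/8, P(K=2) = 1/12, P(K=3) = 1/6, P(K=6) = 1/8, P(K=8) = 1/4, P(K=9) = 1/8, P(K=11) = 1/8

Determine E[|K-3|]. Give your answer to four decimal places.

E[|K-3|] = Σ |k-3|·P(K=k)
 = 4·1/8 + 1·1/12 + 0·1/6 + 3·1/8 + 5·1/4 + 6·1/8 + 8·1/8
 = 1/2 + 1/12 + 0 + 3/8 + 5/4 + 3/4 + 1
 = 95/24

3.9583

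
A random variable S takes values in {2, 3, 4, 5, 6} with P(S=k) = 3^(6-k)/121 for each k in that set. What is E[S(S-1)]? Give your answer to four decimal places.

E[S(S-1)] = Σ s(s-1)·P(S=s)
 = 2·81/121 + 6·27/121 + 12·9/121 + 20·3/121 + 30·1/121
 = 162/121 + 162/121 + 108/121 + 60/121 + 30/121
 = 522/121

4.3140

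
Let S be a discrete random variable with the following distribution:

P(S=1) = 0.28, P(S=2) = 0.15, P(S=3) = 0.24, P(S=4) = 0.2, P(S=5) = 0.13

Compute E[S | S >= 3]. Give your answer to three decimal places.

3.807

P(S >= 3) = 0.24 + 0.2 + 0.13 = 0.57.
E[S | S >= 3] = [3·0.24 + 4·0.2 + 5·0.13] / 0.57
 = 2.17 / 0.57
 = 217/57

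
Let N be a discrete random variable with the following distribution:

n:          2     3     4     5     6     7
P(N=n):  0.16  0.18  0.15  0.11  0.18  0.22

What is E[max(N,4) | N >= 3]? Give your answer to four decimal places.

P(N >= 3) = 0.18 + 0.15 + 0.11 + 0.18 + 0.22 = 0.84.
E[max(N,4) | N >= 3] = [4·0.18 + 4·0.15 + 5·0.11 + 6·0.18 + 7·0.22] / 0.84
 = 4.49 / 0.84
 = 449/84

5.3452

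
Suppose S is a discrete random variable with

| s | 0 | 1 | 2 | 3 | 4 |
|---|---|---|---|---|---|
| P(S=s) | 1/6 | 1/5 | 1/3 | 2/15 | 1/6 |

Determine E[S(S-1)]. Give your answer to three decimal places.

E[S(S-1)] = Σ s(s-1)·P(S=s)
 = 0·1/6 + 0·1/5 + 2·1/3 + 6·2/15 + 12·1/6
 = 0 + 0 + 2/3 + 4/5 + 2
 = 52/15

3.467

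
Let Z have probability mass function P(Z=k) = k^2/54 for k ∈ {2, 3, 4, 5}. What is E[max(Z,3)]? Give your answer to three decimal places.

4.222

E[max(Z,3)] = Σ max(z,3)·P(Z=z)
 = 3·2/27 + 3·1/6 + 4·8/27 + 5·25/54
 = 2/9 + 1/2 + 32/27 + 125/54
 = 38/9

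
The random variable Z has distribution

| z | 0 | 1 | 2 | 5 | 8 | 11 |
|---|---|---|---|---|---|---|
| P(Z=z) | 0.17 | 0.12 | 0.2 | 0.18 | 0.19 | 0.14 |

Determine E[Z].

E[Z] = Σ z·P(Z=z)
 = 0·0.17 + 1·0.12 + 2·0.2 + 5·0.18 + 8·0.19 + 11·0.14
 = 0 + 0.12 + 0.4 + 0.9 + 1.52 + 1.54
 = 4.48

4.48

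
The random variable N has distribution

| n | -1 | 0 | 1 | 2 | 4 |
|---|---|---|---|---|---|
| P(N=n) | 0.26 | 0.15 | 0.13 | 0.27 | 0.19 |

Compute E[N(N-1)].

E[N(N-1)] = Σ n(n-1)·P(N=n)
 = 2·0.26 + 0·0.15 + 0·0.13 + 2·0.27 + 12·0.19
 = 0.52 + 0 + 0 + 0.54 + 2.28
 = 3.34

3.34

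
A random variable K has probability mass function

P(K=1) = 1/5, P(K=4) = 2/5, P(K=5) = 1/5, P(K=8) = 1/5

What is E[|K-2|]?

E[|K-2|] = Σ |k-2|·P(K=k)
 = 1·1/5 + 2·2/5 + 3·1/5 + 6·1/5
 = 1/5 + 4/5 + 3/5 + 6/5
 = 14/5

2.8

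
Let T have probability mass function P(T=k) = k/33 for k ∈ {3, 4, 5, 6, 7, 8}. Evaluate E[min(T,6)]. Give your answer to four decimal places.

5.3333

E[min(T,6)] = Σ min(t,6)·P(T=t)
 = 3·1/11 + 4·4/33 + 5·5/33 + 6·2/11 + 6·7/33 + 6·8/33
 = 3/11 + 16/33 + 25/33 + 12/11 + 14/11 + 16/11
 = 16/3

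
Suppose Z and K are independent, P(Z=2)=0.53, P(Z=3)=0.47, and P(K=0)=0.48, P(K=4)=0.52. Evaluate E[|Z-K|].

E[|Z-K|] = Σ_z Σ_k |z-k| · P(Z=z)P(K=k)
 = 2·0.2544 + 2·0.2756 + 3·0.2256 + 1·0.2444
 = 0.5088 + 0.5512 + 0.6768 + 0.2444
 = 1.9812

1.9812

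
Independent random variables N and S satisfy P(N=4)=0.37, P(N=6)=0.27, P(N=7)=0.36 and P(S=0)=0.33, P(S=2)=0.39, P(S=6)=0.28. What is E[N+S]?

E[N+S] = Σ_n Σ_s (n+s) · P(N=n)P(S=s)
 = 4·0.1221 + 6·0.1443 + 10·0.1036 + 6·0.0891 + 8·0.1053 + 12·0.0756 + 7·0.1188 + 9·0.1404 + 13·0.1008
 = 0.4884 + 0.8658 + 1.036 + 0.5346 + 0.8424 + 0.9072 + 0.8316 + 1.2636 + 1.3104
 = 8.08

8.08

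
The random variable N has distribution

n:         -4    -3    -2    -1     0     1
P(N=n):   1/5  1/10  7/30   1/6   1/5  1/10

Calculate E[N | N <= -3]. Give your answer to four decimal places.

P(N <= -3) = 1/5 + 1/10 = 3/10.
E[N | N <= -3] = [(-4)·1/5 + (-3)·1/10] / (3/10)
 = -11/10 / (3/10)
 = -11/3

-3.6667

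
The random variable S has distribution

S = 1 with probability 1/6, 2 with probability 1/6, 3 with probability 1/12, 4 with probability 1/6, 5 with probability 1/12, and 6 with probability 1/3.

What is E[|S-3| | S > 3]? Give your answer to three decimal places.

2.286

P(S > 3) = 1/6 + 1/12 + 1/3 = 7/12.
E[|S-3| | S > 3] = [1·1/6 + 2·1/12 + 3·1/3] / (7/12)
 = 4/3 / (7/12)
 = 16/7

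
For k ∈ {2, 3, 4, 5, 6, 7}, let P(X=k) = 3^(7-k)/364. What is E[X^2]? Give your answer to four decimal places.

E[X^2] = Σ x^2·P(X=x)
 = 4·243/364 + 9·81/364 + 16·27/364 + 25·9/364 + 36·3/364 + 49·1/364
 = 243/91 + 729/364 + 108/91 + 225/364 + 27/91 + 7/52
 = 2515/364

6.9093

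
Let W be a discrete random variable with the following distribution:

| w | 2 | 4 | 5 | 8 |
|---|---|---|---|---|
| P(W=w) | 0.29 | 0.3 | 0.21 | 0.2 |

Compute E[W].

E[W] = Σ w·P(W=w)
 = 2·0.29 + 4·0.3 + 5·0.21 + 8·0.2
 = 0.58 + 1.2 + 1.05 + 1.6
 = 4.43

4.43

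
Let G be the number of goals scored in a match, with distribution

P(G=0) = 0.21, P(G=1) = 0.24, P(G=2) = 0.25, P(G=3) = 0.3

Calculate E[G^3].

E[G^3] = Σ g^3·P(G=g)
 = 0·0.21 + 1·0.24 + 8·0.25 + 27·0.3
 = 0 + 0.24 + 2 + 8.1
 = 10.34

10.34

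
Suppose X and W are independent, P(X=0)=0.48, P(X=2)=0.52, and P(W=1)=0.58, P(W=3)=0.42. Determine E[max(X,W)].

E[max(X,W)] = Σ_x Σ_w max(x,w) · P(X=x)P(W=w)
 = 1·0.2784 + 3·0.2016 + 2·0.3016 + 3·0.2184
 = 0.2784 + 0.6048 + 0.6032 + 0.6552
 = 2.1416

2.1416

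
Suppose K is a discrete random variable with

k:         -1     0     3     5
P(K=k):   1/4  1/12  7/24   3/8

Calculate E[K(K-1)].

9.75

E[K(K-1)] = Σ k(k-1)·P(K=k)
 = 2·1/4 + 0·1/12 + 6·7/24 + 20·3/8
 = 1/2 + 0 + 7/4 + 15/2
 = 39/4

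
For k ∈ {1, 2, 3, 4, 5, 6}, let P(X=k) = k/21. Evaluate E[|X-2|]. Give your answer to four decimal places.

2.4286

E[|X-2|] = Σ |x-2|·P(X=x)
 = 1·1/21 + 0·2/21 + 1·1/7 + 2·4/21 + 3·5/21 + 4·2/7
 = 1/21 + 0 + 1/7 + 8/21 + 5/7 + 8/7
 = 17/7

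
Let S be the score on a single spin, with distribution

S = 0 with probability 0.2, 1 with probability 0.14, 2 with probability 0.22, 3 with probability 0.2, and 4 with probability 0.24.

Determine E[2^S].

6.8

E[2^S] = Σ 2^s·P(S=s)
 = 1·0.2 + 2·0.14 + 4·0.22 + 8·0.2 + 16·0.24
 = 0.2 + 0.28 + 0.88 + 1.6 + 3.84
 = 6.8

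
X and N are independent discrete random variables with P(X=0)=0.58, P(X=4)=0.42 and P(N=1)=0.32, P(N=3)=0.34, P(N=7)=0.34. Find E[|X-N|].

3.132

E[|X-N|] = Σ_x Σ_n |x-n| · P(X=x)P(N=n)
 = 1·0.1856 + 3·0.1972 + 7·0.1972 + 3·0.1344 + 1·0.1428 + 3·0.1428
 = 0.1856 + 0.5916 + 1.3804 + 0.4032 + 0.1428 + 0.4284
 = 3.132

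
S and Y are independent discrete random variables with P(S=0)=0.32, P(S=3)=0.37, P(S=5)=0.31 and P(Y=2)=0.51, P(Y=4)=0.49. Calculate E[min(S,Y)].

1.8451

E[min(S,Y)] = Σ_s Σ_y min(s,y) · P(S=s)P(Y=y)
 = 0·0.1632 + 0·0.1568 + 2·0.1887 + 3·0.1813 + 2·0.1581 + 4·0.1519
 = 0 + 0 + 0.3774 + 0.5439 + 0.3162 + 0.6076
 = 1.8451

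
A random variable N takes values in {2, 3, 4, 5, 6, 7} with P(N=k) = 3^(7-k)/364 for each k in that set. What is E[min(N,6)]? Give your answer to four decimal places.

E[min(N,6)] = Σ min(n,6)·P(N=n)
 = 2·243/364 + 3·81/364 + 4·27/364 + 5·9/364 + 6·3/364 + 6·1/364
 = 243/182 + 243/364 + 27/91 + 45/364 + 9/182 + 3/182
 = 453/182

2.4890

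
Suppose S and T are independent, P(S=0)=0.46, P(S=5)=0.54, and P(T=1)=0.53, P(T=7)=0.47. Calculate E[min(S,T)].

1.5552

E[min(S,T)] = Σ_s Σ_t min(s,t) · P(S=s)P(T=t)
 = 0·0.2438 + 0·0.2162 + 1·0.2862 + 5·0.2538
 = 0 + 0 + 0.2862 + 1.269
 = 1.5552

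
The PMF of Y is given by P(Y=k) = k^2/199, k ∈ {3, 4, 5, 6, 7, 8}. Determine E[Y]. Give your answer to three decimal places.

6.467

E[Y] = Σ y·P(Y=y)
 = 3·9/199 + 4·16/199 + 5·25/199 + 6·36/199 + 7·49/199 + 8·64/199
 = 27/199 + 64/199 + 125/199 + 216/199 + 343/199 + 512/199
 = 1287/199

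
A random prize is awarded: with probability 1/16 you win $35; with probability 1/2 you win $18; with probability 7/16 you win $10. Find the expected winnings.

15.5625

E[payout] = 35·1/16 + 18·1/2 + 10·7/16
 = 35/16 + 9 + 35/8
 = 249/16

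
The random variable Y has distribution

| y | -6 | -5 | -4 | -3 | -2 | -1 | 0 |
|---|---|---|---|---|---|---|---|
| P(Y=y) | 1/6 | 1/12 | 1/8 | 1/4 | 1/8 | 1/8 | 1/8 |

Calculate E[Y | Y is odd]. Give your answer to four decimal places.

-2.8182

P(Y is odd) = 1/12 + 1/4 + 1/8 = 11/24.
E[Y | Y is odd] = [(-5)·1/12 + (-3)·1/4 + (-1)·1/8] / (11/24)
 = -31/24 / (11/24)
 = -31/11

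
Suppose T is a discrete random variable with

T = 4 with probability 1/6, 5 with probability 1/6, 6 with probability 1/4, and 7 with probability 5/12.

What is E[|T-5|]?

E[|T-5|] = Σ |t-5|·P(T=t)
 = 1·1/6 + 0·1/6 + 1·1/4 + 2·5/12
 = 1/6 + 0 + 1/4 + 5/6
 = 5/4

1.25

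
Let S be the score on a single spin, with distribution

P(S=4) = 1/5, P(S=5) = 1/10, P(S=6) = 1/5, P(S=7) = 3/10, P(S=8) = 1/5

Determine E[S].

6.2

E[S] = Σ s·P(S=s)
 = 4·1/5 + 5·1/10 + 6·1/5 + 7·3/10 + 8·1/5
 = 4/5 + 1/2 + 6/5 + 21/10 + 8/5
 = 31/5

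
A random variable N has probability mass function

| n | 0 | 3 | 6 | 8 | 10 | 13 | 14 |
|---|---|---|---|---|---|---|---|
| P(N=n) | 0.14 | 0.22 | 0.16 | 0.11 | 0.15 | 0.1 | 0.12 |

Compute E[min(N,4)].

E[min(N,4)] = Σ min(n,4)·P(N=n)
 = 0·0.14 + 3·0.22 + 4·0.16 + 4·0.11 + 4·0.15 + 4·0.1 + 4·0.12
 = 0 + 0.66 + 0.64 + 0.44 + 0.6 + 0.4 + 0.48
 = 3.22

3.22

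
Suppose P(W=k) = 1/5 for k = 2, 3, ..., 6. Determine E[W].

4

E[W] = Σ w·P(W=w)
 = 2·1/5 + 3·1/5 + 4·1/5 + 5·1/5 + 6·1/5
 = 2/5 + 3/5 + 4/5 + 1 + 6/5
 = 4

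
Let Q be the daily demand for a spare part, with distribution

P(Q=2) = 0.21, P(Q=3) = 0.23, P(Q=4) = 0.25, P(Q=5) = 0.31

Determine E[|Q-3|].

1.08

E[|Q-3|] = Σ |q-3|·P(Q=q)
 = 1·0.21 + 0·0.23 + 1·0.25 + 2·0.31
 = 0.21 + 0 + 0.25 + 0.62
 = 1.08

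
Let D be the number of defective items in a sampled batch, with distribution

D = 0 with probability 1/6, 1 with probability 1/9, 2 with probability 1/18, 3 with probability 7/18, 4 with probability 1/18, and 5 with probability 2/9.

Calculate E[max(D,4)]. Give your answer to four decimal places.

E[max(D,4)] = Σ max(d,4)·P(D=d)
 = 4·1/6 + 4·1/9 + 4·1/18 + 4·7/18 + 4·1/18 + 5·2/9
 = 2/3 + 4/9 + 2/9 + 14/9 + 2/9 + 10/9
 = 38/9

4.2222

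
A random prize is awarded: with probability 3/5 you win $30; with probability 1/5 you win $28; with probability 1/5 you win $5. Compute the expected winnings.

E[payout] = 30·3/5 + 28·1/5 + 5·1/5
 = 18 + 28/5 + 1
 = 123/5

24.6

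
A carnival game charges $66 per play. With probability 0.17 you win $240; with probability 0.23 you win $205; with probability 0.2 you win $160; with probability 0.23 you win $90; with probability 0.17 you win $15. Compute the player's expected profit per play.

77.2

E[payout] = 240·0.17 + 205·0.23 + 160·0.2 + 90·0.23 + 15·0.17
 = 40.8 + 47.15 + 32 + 20.7 + 2.55
 = 143.2
Net = 143.2 - 66 = 77.2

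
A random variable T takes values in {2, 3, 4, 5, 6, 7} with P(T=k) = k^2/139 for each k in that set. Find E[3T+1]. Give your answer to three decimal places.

E[3T+1] = Σ (3t+1)·P(T=t)
 = 7·4/139 + 10·9/139 + 13·16/139 + 16·25/139 + 19·36/139 + 22·49/139
 = 28/139 + 90/139 + 208/139 + 400/139 + 684/139 + 1078/139
 = 2488/139

17.899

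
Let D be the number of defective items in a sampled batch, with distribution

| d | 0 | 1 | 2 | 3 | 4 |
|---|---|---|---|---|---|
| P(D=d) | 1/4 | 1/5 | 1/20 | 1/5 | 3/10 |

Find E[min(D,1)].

E[min(D,1)] = Σ min(d,1)·P(D=d)
 = 0·1/4 + 1·1/5 + 1·1/20 + 1·1/5 + 1·3/10
 = 0 + 1/5 + 1/20 + 1/5 + 3/10
 = 3/4

0.75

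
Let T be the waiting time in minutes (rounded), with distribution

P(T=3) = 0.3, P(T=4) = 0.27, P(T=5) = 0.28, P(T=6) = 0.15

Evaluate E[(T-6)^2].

4.06

E[(T-6)^2] = Σ (t-6)^2·P(T=t)
 = 9·0.3 + 4·0.27 + 1·0.28 + 0·0.15
 = 2.7 + 1.08 + 0.28 + 0
 = 4.06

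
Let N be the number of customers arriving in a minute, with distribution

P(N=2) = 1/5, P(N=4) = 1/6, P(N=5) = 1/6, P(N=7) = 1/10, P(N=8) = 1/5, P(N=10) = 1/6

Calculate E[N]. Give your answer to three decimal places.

5.867

E[N] = Σ n·P(N=n)
 = 2·1/5 + 4·1/6 + 5·1/6 + 7·1/10 + 8·1/5 + 10·1/6
 = 2/5 + 2/3 + 5/6 + 7/10 + 8/5 + 5/3
 = 88/15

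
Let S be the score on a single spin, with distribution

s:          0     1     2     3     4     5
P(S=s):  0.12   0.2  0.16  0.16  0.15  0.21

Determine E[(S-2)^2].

3.33

E[(S-2)^2] = Σ (s-2)^2·P(S=s)
 = 4·0.12 + 1·0.2 + 0·0.16 + 1·0.16 + 4·0.15 + 9·0.21
 = 0.48 + 0.2 + 0 + 0.16 + 0.6 + 1.89
 = 3.33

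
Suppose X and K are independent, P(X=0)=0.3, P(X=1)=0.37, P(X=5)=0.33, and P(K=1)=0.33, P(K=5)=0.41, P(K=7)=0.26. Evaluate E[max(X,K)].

4.6356

E[max(X,K)] = Σ_x Σ_k max(x,k) · P(X=x)P(K=k)
 = 1·0.099 + 5·0.123 + 7·0.078 + 1·0.1221 + 5·0.1517 + 7·0.0962 + 5·0.1089 + 5·0.1353 + 7·0.0858
 = 0.099 + 0.615 + 0.546 + 0.1221 + 0.7585 + 0.6734 + 0.5445 + 0.6765 + 0.6006
 = 4.6356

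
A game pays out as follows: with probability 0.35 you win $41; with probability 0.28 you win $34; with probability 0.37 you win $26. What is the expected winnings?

33.49

E[payout] = 41·0.35 + 34·0.28 + 26·0.37
 = 14.35 + 9.52 + 9.62
 = 33.49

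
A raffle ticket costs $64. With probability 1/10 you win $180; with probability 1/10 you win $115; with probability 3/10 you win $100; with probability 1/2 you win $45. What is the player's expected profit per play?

18

E[payout] = 180·1/10 + 115·1/10 + 100·3/10 + 45·1/2
 = 18 + 23/2 + 30 + 45/2
 = 82
Net = 82 - 64 = 18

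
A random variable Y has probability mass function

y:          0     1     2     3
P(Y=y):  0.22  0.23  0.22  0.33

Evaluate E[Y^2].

E[Y^2] = Σ y^2·P(Y=y)
 = 0·0.22 + 1·0.23 + 4·0.22 + 9·0.33
 = 0 + 0.23 + 0.88 + 2.97
 = 4.08

4.08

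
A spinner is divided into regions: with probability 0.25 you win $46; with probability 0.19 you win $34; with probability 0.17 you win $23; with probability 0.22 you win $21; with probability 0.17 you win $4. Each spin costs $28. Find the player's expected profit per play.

E[payout] = 46·0.25 + 34·0.19 + 23·0.17 + 21·0.22 + 4·0.17
 = 11.5 + 6.46 + 3.91 + 4.62 + 0.68
 = 27.17
Net = 27.17 - 28 = -0.83

-0.83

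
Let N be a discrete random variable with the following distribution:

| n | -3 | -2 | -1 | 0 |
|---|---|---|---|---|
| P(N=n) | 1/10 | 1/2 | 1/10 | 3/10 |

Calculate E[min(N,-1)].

-1.7

E[min(N,-1)] = Σ min(n,-1)·P(N=n)
 = (-3)·1/10 + (-2)·1/2 + (-1)·1/10 + (-1)·3/10
 = (-3/10) + (-1) + (-1/10) + (-3/10)
 = -17/10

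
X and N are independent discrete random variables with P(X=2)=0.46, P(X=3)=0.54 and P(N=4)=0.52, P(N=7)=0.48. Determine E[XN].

E[XN] = Σ_x Σ_n xn · P(X=x)P(N=n)
 = 8·0.2392 + 14·0.2208 + 12·0.2808 + 21·0.2592
 = 1.9136 + 3.0912 + 3.3696 + 5.4432
 = 13.8176

13.8176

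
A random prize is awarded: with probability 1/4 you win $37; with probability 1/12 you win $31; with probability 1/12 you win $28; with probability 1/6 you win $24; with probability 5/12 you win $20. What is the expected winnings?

26.5

E[payout] = 37·1/4 + 31·1/12 + 28·1/12 + 24·1/6 + 20·5/12
 = 37/4 + 31/12 + 7/3 + 4 + 25/3
 = 53/2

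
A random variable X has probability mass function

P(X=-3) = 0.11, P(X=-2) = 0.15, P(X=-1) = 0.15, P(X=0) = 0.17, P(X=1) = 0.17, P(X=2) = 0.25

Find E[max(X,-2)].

0

E[max(X,-2)] = Σ max(x,-2)·P(X=x)
 = (-2)·0.11 + (-2)·0.15 + (-1)·0.15 + 0·0.17 + 1·0.17 + 2·0.25
 = (-0.22) + (-0.3) + (-0.15) + 0 + 0.17 + 0.5
 = 0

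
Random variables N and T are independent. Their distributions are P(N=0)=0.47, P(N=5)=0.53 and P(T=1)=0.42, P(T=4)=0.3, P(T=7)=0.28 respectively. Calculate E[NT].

E[NT] = Σ_n Σ_t nt · P(N=n)P(T=t)
 = 0·0.1974 + 0·0.141 + 0·0.1316 + 5·0.2226 + 20·0.159 + 35·0.1484
 = 0 + 0 + 0 + 1.113 + 3.18 + 5.194
 = 9.487

9.487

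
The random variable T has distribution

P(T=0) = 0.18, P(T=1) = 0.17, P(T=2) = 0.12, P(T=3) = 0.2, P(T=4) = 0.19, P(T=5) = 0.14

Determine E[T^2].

8.99

E[T^2] = Σ t^2·P(T=t)
 = 0·0.18 + 1·0.17 + 4·0.12 + 9·0.2 + 16·0.19 + 25·0.14
 = 0 + 0.17 + 0.48 + 1.8 + 3.04 + 3.5
 = 8.99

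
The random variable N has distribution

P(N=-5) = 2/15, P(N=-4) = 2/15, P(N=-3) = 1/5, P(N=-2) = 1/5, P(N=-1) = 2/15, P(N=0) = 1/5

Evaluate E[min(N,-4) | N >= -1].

P(N >= -1) = 2/15 + 1/5 = 1/3.
E[min(N,-4) | N >= -1] = [(-4)·2/15 + (-4)·1/5] / (1/3)
 = -4/3 / (1/3)
 = -4

-4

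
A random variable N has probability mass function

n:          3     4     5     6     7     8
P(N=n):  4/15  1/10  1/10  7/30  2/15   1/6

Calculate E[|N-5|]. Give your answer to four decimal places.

1.6333

E[|N-5|] = Σ |n-5|·P(N=n)
 = 2·4/15 + 1·1/10 + 0·1/10 + 1·7/30 + 2·2/15 + 3·1/6
 = 8/15 + 1/10 + 0 + 7/30 + 4/15 + 1/2
 = 49/30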